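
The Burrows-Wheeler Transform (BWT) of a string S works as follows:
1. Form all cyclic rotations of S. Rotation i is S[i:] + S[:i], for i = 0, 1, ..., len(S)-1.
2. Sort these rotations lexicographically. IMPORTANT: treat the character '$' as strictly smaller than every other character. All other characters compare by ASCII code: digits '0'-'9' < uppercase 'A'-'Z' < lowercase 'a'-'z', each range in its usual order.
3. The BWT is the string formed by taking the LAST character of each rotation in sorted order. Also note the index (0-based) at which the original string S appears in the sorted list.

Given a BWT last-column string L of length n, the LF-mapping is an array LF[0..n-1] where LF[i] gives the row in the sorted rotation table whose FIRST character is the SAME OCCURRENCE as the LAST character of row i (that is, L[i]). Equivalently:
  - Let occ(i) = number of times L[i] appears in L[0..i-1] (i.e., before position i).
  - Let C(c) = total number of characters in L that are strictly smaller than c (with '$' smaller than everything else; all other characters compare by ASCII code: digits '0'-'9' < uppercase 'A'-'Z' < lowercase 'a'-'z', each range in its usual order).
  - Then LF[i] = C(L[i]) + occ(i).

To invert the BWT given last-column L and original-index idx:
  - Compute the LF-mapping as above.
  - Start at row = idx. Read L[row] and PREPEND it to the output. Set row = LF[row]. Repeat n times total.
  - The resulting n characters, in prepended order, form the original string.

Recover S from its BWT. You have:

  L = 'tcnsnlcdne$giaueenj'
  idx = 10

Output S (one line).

LF mapping: 17 2 12 16 13 11 3 4 14 5 0 8 9 1 18 6 7 15 10
Walk LF starting at row 10, prepending L[row]:
  step 1: row=10, L[10]='$', prepend. Next row=LF[10]=0
  step 2: row=0, L[0]='t', prepend. Next row=LF[0]=17
  step 3: row=17, L[17]='n', prepend. Next row=LF[17]=15
  step 4: row=15, L[15]='e', prepend. Next row=LF[15]=6
  step 5: row=6, L[6]='c', prepend. Next row=LF[6]=3
  step 6: row=3, L[3]='s', prepend. Next row=LF[3]=16
  step 7: row=16, L[16]='e', prepend. Next row=LF[16]=7
  step 8: row=7, L[7]='d', prepend. Next row=LF[7]=4
  step 9: row=4, L[4]='n', prepend. Next row=LF[4]=13
  step 10: row=13, L[13]='a', prepend. Next row=LF[13]=1
  step 11: row=1, L[1]='c', prepend. Next row=LF[1]=2
  step 12: row=2, L[2]='n', prepend. Next row=LF[2]=12
  step 13: row=12, L[12]='i', prepend. Next row=LF[12]=9
  step 14: row=9, L[9]='e', prepend. Next row=LF[9]=5
  step 15: row=5, L[5]='l', prepend. Next row=LF[5]=11
  step 16: row=11, L[11]='g', prepend. Next row=LF[11]=8
  step 17: row=8, L[8]='n', prepend. Next row=LF[8]=14
  step 18: row=14, L[14]='u', prepend. Next row=LF[14]=18
  step 19: row=18, L[18]='j', prepend. Next row=LF[18]=10
Reversed output: jungleincandescent$

Answer: jungleincandescent$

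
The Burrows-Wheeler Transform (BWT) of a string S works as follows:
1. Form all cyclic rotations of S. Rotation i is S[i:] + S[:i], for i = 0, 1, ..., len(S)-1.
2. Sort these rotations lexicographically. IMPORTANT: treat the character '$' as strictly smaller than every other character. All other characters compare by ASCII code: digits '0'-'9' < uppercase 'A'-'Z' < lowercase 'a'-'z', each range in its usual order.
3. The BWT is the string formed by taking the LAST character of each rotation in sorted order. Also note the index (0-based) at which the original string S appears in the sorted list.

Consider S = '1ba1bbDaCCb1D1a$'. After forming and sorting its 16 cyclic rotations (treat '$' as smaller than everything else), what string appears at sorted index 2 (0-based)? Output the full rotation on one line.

All 16 rotations (rotation i = S[i:]+S[:i]):
  rot[0] = 1ba1bbDaCCb1D1a$
  rot[1] = ba1bbDaCCb1D1a$1
  rot[2] = a1bbDaCCb1D1a$1b
  rot[3] = 1bbDaCCb1D1a$1ba
  rot[4] = bbDaCCb1D1a$1ba1
  rot[5] = bDaCCb1D1a$1ba1b
  rot[6] = DaCCb1D1a$1ba1bb
  rot[7] = aCCb1D1a$1ba1bbD
  rot[8] = CCb1D1a$1ba1bbDa
  rot[9] = Cb1D1a$1ba1bbDaC
  rot[10] = b1D1a$1ba1bbDaCC
  rot[11] = 1D1a$1ba1bbDaCCb
  rot[12] = D1a$1ba1bbDaCCb1
  rot[13] = 1a$1ba1bbDaCCb1D
  rot[14] = a$1ba1bbDaCCb1D1
  rot[15] = $1ba1bbDaCCb1D1a
Sorted (with $ < everything):
  sorted[0] = $1ba1bbDaCCb1D1a
  sorted[1] = 1D1a$1ba1bbDaCCb
  sorted[2] = 1a$1ba1bbDaCCb1D
  sorted[3] = 1ba1bbDaCCb1D1a$
  sorted[4] = 1bbDaCCb1D1a$1ba
  sorted[5] = CCb1D1a$1ba1bbDa
  sorted[6] = Cb1D1a$1ba1bbDaC
  sorted[7] = D1a$1ba1bbDaCCb1
  sorted[8] = DaCCb1D1a$1ba1bb
  sorted[9] = a$1ba1bbDaCCb1D1
  sorted[10] = a1bbDaCCb1D1a$1b
  sorted[11] = aCCb1D1a$1ba1bbD
  sorted[12] = b1D1a$1ba1bbDaCC
  sorted[13] = bDaCCb1D1a$1ba1b
  sorted[14] = ba1bbDaCCb1D1a$1
  sorted[15] = bbDaCCb1D1a$1ba1
sorted[2] = 1a$1ba1bbDaCCb1D

Answer: 1a$1ba1bbDaCCb1D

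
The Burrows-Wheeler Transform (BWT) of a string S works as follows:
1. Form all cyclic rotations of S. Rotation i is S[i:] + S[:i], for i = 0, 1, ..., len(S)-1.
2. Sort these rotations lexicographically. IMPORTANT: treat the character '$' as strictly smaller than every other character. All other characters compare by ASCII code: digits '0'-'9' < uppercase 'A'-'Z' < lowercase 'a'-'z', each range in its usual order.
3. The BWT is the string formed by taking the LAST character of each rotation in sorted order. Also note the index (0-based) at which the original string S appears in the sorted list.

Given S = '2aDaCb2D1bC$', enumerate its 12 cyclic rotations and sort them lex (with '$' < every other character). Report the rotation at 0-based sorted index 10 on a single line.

All 12 rotations (rotation i = S[i:]+S[:i]):
  rot[0] = 2aDaCb2D1bC$
  rot[1] = aDaCb2D1bC$2
  rot[2] = DaCb2D1bC$2a
  rot[3] = aCb2D1bC$2aD
  rot[4] = Cb2D1bC$2aDa
  rot[5] = b2D1bC$2aDaC
  rot[6] = 2D1bC$2aDaCb
  rot[7] = D1bC$2aDaCb2
  rot[8] = 1bC$2aDaCb2D
  rot[9] = bC$2aDaCb2D1
  rot[10] = C$2aDaCb2D1b
  rot[11] = $2aDaCb2D1bC
Sorted (with $ < everything):
  sorted[0] = $2aDaCb2D1bC
  sorted[1] = 1bC$2aDaCb2D
  sorted[2] = 2D1bC$2aDaCb
  sorted[3] = 2aDaCb2D1bC$
  sorted[4] = C$2aDaCb2D1b
  sorted[5] = Cb2D1bC$2aDa
  sorted[6] = D1bC$2aDaCb2
  sorted[7] = DaCb2D1bC$2a
  sorted[8] = aCb2D1bC$2aD
  sorted[9] = aDaCb2D1bC$2
  sorted[10] = b2D1bC$2aDaC
  sorted[11] = bC$2aDaCb2D1
sorted[10] = b2D1bC$2aDaC

Answer: b2D1bC$2aDaC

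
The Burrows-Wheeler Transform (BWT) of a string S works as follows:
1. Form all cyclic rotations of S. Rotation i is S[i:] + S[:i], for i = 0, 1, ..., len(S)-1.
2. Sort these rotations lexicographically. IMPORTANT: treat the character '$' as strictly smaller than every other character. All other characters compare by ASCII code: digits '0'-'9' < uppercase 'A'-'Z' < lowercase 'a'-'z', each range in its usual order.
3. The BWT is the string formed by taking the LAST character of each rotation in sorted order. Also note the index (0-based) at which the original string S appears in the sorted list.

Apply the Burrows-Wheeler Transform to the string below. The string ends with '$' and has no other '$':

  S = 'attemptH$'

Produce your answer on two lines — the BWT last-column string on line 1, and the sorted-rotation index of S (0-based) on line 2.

All 9 rotations (rotation i = S[i:]+S[:i]):
  rot[0] = attemptH$
  rot[1] = ttemptH$a
  rot[2] = temptH$at
  rot[3] = emptH$att
  rot[4] = mptH$atte
  rot[5] = ptH$attem
  rot[6] = tH$attemp
  rot[7] = H$attempt
  rot[8] = $attemptH
Sorted (with $ < everything):
  sorted[0] = $attemptH  (last char: 'H')
  sorted[1] = H$attempt  (last char: 't')
  sorted[2] = attemptH$  (last char: '$')
  sorted[3] = emptH$att  (last char: 't')
  sorted[4] = mptH$atte  (last char: 'e')
  sorted[5] = ptH$attem  (last char: 'm')
  sorted[6] = tH$attemp  (last char: 'p')
  sorted[7] = temptH$at  (last char: 't')
  sorted[8] = ttemptH$a  (last char: 'a')
Last column: Ht$tempta
Original string S is at sorted index 2

Answer: Ht$tempta
2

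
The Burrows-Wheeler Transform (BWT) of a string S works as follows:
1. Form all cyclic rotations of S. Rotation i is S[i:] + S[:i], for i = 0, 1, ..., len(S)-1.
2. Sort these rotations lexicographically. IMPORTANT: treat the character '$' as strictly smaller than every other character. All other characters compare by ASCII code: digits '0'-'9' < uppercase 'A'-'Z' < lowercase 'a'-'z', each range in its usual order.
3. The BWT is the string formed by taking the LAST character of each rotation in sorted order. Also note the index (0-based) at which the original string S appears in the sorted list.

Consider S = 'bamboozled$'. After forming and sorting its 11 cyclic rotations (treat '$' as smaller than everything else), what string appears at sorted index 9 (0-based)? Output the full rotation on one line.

Answer: ozled$bambo

Derivation:
All 11 rotations (rotation i = S[i:]+S[:i]):
  rot[0] = bamboozled$
  rot[1] = amboozled$b
  rot[2] = mboozled$ba
  rot[3] = boozled$bam
  rot[4] = oozled$bamb
  rot[5] = ozled$bambo
  rot[6] = zled$bamboo
  rot[7] = led$bambooz
  rot[8] = ed$bamboozl
  rot[9] = d$bamboozle
  rot[10] = $bamboozled
Sorted (with $ < everything):
  sorted[0] = $bamboozled
  sorted[1] = amboozled$b
  sorted[2] = bamboozled$
  sorted[3] = boozled$bam
  sorted[4] = d$bamboozle
  sorted[5] = ed$bamboozl
  sorted[6] = led$bambooz
  sorted[7] = mboozled$ba
  sorted[8] = oozled$bamb
  sorted[9] = ozled$bambo
  sorted[10] = zled$bamboo
sorted[9] = ozled$bambo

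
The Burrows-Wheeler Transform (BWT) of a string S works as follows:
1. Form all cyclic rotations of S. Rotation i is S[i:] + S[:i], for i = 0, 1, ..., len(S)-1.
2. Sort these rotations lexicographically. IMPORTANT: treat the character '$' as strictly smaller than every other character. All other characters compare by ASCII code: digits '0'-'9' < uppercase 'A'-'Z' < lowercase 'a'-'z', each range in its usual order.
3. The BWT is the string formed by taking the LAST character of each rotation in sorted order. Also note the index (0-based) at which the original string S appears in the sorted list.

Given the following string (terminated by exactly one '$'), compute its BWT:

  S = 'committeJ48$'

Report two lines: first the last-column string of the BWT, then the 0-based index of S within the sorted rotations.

Answer: 8J4e$tmmocti
4

Derivation:
All 12 rotations (rotation i = S[i:]+S[:i]):
  rot[0] = committeJ48$
  rot[1] = ommitteJ48$c
  rot[2] = mmitteJ48$co
  rot[3] = mitteJ48$com
  rot[4] = itteJ48$comm
  rot[5] = tteJ48$commi
  rot[6] = teJ48$commit
  rot[7] = eJ48$committ
  rot[8] = J48$committe
  rot[9] = 48$committeJ
  rot[10] = 8$committeJ4
  rot[11] = $committeJ48
Sorted (with $ < everything):
  sorted[0] = $committeJ48  (last char: '8')
  sorted[1] = 48$committeJ  (last char: 'J')
  sorted[2] = 8$committeJ4  (last char: '4')
  sorted[3] = J48$committe  (last char: 'e')
  sorted[4] = committeJ48$  (last char: '$')
  sorted[5] = eJ48$committ  (last char: 't')
  sorted[6] = itteJ48$comm  (last char: 'm')
  sorted[7] = mitteJ48$com  (last char: 'm')
  sorted[8] = mmitteJ48$co  (last char: 'o')
  sorted[9] = ommitteJ48$c  (last char: 'c')
  sorted[10] = teJ48$commit  (last char: 't')
  sorted[11] = tteJ48$commi  (last char: 'i')
Last column: 8J4e$tmmocti
Original string S is at sorted index 4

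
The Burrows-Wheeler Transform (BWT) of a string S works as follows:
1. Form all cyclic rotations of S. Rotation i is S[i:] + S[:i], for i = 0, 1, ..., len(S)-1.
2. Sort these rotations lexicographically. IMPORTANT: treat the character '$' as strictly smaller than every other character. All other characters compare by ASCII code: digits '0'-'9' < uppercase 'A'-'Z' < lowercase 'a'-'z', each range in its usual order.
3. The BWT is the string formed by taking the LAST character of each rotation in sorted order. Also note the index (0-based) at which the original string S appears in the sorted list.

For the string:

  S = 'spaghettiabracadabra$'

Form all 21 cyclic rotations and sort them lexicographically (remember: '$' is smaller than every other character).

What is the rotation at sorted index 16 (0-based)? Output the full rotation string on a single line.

Answer: ra$spaghettiabracadab

Derivation:
All 21 rotations (rotation i = S[i:]+S[:i]):
  rot[0] = spaghettiabracadabra$
  rot[1] = paghettiabracadabra$s
  rot[2] = aghettiabracadabra$sp
  rot[3] = ghettiabracadabra$spa
  rot[4] = hettiabracadabra$spag
  rot[5] = ettiabracadabra$spagh
  rot[6] = ttiabracadabra$spaghe
  rot[7] = tiabracadabra$spaghet
  rot[8] = iabracadabra$spaghett
  rot[9] = abracadabra$spaghetti
  rot[10] = bracadabra$spaghettia
  rot[11] = racadabra$spaghettiab
  rot[12] = acadabra$spaghettiabr
  rot[13] = cadabra$spaghettiabra
  rot[14] = adabra$spaghettiabrac
  rot[15] = dabra$spaghettiabraca
  rot[16] = abra$spaghettiabracad
  rot[17] = bra$spaghettiabracada
  rot[18] = ra$spaghettiabracadab
  rot[19] = a$spaghettiabracadabr
  rot[20] = $spaghettiabracadabra
Sorted (with $ < everything):
  sorted[0] = $spaghettiabracadabra
  sorted[1] = a$spaghettiabracadabr
  sorted[2] = abra$spaghettiabracad
  sorted[3] = abracadabra$spaghetti
  sorted[4] = acadabra$spaghettiabr
  sorted[5] = adabra$spaghettiabrac
  sorted[6] = aghettiabracadabra$sp
  sorted[7] = bra$spaghettiabracada
  sorted[8] = bracadabra$spaghettia
  sorted[9] = cadabra$spaghettiabra
  sorted[10] = dabra$spaghettiabraca
  sorted[11] = ettiabracadabra$spagh
  sorted[12] = ghettiabracadabra$spa
  sorted[13] = hettiabracadabra$spag
  sorted[14] = iabracadabra$spaghett
  sorted[15] = paghettiabracadabra$s
  sorted[16] = ra$spaghettiabracadab
  sorted[17] = racadabra$spaghettiab
  sorted[18] = spaghettiabracadabra$
  sorted[19] = tiabracadabra$spaghet
  sorted[20] = ttiabracadabra$spaghe
sorted[16] = ra$spaghettiabracadab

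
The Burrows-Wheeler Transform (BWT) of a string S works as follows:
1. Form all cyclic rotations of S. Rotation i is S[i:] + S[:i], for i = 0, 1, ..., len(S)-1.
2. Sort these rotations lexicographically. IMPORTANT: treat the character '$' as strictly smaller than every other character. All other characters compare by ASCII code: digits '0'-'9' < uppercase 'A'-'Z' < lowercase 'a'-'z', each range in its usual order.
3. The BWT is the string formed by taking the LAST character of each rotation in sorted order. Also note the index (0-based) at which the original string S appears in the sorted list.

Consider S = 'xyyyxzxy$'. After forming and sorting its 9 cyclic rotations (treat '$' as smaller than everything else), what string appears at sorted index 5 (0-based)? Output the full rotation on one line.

All 9 rotations (rotation i = S[i:]+S[:i]):
  rot[0] = xyyyxzxy$
  rot[1] = yyyxzxy$x
  rot[2] = yyxzxy$xy
  rot[3] = yxzxy$xyy
  rot[4] = xzxy$xyyy
  rot[5] = zxy$xyyyx
  rot[6] = xy$xyyyxz
  rot[7] = y$xyyyxzx
  rot[8] = $xyyyxzxy
Sorted (with $ < everything):
  sorted[0] = $xyyyxzxy
  sorted[1] = xy$xyyyxz
  sorted[2] = xyyyxzxy$
  sorted[3] = xzxy$xyyy
  sorted[4] = y$xyyyxzx
  sorted[5] = yxzxy$xyy
  sorted[6] = yyxzxy$xy
  sorted[7] = yyyxzxy$x
  sorted[8] = zxy$xyyyx
sorted[5] = yxzxy$xyy

Answer: yxzxy$xyy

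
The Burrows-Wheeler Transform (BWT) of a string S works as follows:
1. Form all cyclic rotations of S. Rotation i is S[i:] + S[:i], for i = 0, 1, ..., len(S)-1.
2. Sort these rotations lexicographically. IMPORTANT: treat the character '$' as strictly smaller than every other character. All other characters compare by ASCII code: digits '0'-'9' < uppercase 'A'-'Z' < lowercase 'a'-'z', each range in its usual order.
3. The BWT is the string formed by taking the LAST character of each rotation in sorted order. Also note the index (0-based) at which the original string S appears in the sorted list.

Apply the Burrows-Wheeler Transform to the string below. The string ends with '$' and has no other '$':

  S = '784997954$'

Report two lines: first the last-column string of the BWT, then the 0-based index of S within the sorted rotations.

All 10 rotations (rotation i = S[i:]+S[:i]):
  rot[0] = 784997954$
  rot[1] = 84997954$7
  rot[2] = 4997954$78
  rot[3] = 997954$784
  rot[4] = 97954$7849
  rot[5] = 7954$78499
  rot[6] = 954$784997
  rot[7] = 54$7849979
  rot[8] = 4$78499795
  rot[9] = $784997954
Sorted (with $ < everything):
  sorted[0] = $784997954  (last char: '4')
  sorted[1] = 4$78499795  (last char: '5')
  sorted[2] = 4997954$78  (last char: '8')
  sorted[3] = 54$7849979  (last char: '9')
  sorted[4] = 784997954$  (last char: '$')
  sorted[5] = 7954$78499  (last char: '9')
  sorted[6] = 84997954$7  (last char: '7')
  sorted[7] = 954$784997  (last char: '7')
  sorted[8] = 97954$7849  (last char: '9')
  sorted[9] = 997954$784  (last char: '4')
Last column: 4589$97794
Original string S is at sorted index 4

Answer: 4589$97794
4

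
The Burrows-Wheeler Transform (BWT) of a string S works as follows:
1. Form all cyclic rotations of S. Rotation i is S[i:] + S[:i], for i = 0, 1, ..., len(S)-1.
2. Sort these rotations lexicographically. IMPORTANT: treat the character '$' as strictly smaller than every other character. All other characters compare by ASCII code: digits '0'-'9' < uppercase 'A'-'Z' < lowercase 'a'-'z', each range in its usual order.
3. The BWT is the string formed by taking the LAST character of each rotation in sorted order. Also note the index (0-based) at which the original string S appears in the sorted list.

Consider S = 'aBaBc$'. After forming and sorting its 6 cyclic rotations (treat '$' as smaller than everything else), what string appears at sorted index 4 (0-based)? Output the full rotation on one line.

Answer: aBc$aB

Derivation:
All 6 rotations (rotation i = S[i:]+S[:i]):
  rot[0] = aBaBc$
  rot[1] = BaBc$a
  rot[2] = aBc$aB
  rot[3] = Bc$aBa
  rot[4] = c$aBaB
  rot[5] = $aBaBc
Sorted (with $ < everything):
  sorted[0] = $aBaBc
  sorted[1] = BaBc$a
  sorted[2] = Bc$aBa
  sorted[3] = aBaBc$
  sorted[4] = aBc$aB
  sorted[5] = c$aBaB
sorted[4] = aBc$aB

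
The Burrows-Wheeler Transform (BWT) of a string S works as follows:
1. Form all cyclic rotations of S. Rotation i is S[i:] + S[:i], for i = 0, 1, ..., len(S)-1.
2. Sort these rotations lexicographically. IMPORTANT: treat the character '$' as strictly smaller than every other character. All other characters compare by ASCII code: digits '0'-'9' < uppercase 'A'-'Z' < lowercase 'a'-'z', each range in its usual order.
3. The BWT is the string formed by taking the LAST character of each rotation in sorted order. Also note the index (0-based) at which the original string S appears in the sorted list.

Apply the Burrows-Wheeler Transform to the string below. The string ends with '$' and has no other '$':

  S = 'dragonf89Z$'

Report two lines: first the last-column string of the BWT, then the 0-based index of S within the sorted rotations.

Answer: Zf89r$naogd
5

Derivation:
All 11 rotations (rotation i = S[i:]+S[:i]):
  rot[0] = dragonf89Z$
  rot[1] = ragonf89Z$d
  rot[2] = agonf89Z$dr
  rot[3] = gonf89Z$dra
  rot[4] = onf89Z$drag
  rot[5] = nf89Z$drago
  rot[6] = f89Z$dragon
  rot[7] = 89Z$dragonf
  rot[8] = 9Z$dragonf8
  rot[9] = Z$dragonf89
  rot[10] = $dragonf89Z
Sorted (with $ < everything):
  sorted[0] = $dragonf89Z  (last char: 'Z')
  sorted[1] = 89Z$dragonf  (last char: 'f')
  sorted[2] = 9Z$dragonf8  (last char: '8')
  sorted[3] = Z$dragonf89  (last char: '9')
  sorted[4] = agonf89Z$dr  (last char: 'r')
  sorted[5] = dragonf89Z$  (last char: '$')
  sorted[6] = f89Z$dragon  (last char: 'n')
  sorted[7] = gonf89Z$dra  (last char: 'a')
  sorted[8] = nf89Z$drago  (last char: 'o')
  sorted[9] = onf89Z$drag  (last char: 'g')
  sorted[10] = ragonf89Z$d  (last char: 'd')
Last column: Zf89r$naogd
Original string S is at sorted index 5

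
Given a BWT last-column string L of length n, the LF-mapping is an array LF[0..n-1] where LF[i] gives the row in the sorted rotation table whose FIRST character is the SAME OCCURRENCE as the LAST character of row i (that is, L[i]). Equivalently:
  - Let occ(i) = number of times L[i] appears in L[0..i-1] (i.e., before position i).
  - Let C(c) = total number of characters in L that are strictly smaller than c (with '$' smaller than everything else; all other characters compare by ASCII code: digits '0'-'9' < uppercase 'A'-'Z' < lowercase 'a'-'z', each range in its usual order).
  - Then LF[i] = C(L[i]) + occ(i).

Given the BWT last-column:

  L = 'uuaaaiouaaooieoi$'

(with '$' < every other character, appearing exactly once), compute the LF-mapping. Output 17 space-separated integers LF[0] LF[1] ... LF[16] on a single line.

Char counts: '$':1, 'a':5, 'e':1, 'i':3, 'o':4, 'u':3
C (first-col start): C('$')=0, C('a')=1, C('e')=6, C('i')=7, C('o')=10, C('u')=14
L[0]='u': occ=0, LF[0]=C('u')+0=14+0=14
L[1]='u': occ=1, LF[1]=C('u')+1=14+1=15
L[2]='a': occ=0, LF[2]=C('a')+0=1+0=1
L[3]='a': occ=1, LF[3]=C('a')+1=1+1=2
L[4]='a': occ=2, LF[4]=C('a')+2=1+2=3
L[5]='i': occ=0, LF[5]=C('i')+0=7+0=7
L[6]='o': occ=0, LF[6]=C('o')+0=10+0=10
L[7]='u': occ=2, LF[7]=C('u')+2=14+2=16
L[8]='a': occ=3, LF[8]=C('a')+3=1+3=4
L[9]='a': occ=4, LF[9]=C('a')+4=1+4=5
L[10]='o': occ=1, LF[10]=C('o')+1=10+1=11
L[11]='o': occ=2, LF[11]=C('o')+2=10+2=12
L[12]='i': occ=1, LF[12]=C('i')+1=7+1=8
L[13]='e': occ=0, LF[13]=C('e')+0=6+0=6
L[14]='o': occ=3, LF[14]=C('o')+3=10+3=13
L[15]='i': occ=2, LF[15]=C('i')+2=7+2=9
L[16]='$': occ=0, LF[16]=C('$')+0=0+0=0

Answer: 14 15 1 2 3 7 10 16 4 5 11 12 8 6 13 9 0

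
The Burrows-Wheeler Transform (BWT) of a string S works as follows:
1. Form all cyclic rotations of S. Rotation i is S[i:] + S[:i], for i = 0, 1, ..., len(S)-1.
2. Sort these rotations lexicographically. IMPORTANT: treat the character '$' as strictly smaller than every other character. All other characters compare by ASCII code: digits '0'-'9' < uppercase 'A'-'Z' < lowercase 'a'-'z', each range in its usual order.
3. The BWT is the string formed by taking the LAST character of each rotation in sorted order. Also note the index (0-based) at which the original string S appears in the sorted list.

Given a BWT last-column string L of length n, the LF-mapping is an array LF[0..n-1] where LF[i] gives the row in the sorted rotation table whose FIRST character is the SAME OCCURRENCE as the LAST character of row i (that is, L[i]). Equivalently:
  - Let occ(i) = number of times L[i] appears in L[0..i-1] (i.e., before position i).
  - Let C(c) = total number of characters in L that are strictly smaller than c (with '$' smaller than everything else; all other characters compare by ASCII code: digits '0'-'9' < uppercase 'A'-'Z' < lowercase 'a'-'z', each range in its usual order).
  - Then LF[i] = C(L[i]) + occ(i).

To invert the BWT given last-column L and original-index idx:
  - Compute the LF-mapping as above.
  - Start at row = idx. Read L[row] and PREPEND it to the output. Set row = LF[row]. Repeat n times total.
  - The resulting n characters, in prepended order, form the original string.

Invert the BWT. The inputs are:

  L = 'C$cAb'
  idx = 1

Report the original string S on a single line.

LF mapping: 2 0 4 1 3
Walk LF starting at row 1, prepending L[row]:
  step 1: row=1, L[1]='$', prepend. Next row=LF[1]=0
  step 2: row=0, L[0]='C', prepend. Next row=LF[0]=2
  step 3: row=2, L[2]='c', prepend. Next row=LF[2]=4
  step 4: row=4, L[4]='b', prepend. Next row=LF[4]=3
  step 5: row=3, L[3]='A', prepend. Next row=LF[3]=1
Reversed output: AbcC$

Answer: AbcC$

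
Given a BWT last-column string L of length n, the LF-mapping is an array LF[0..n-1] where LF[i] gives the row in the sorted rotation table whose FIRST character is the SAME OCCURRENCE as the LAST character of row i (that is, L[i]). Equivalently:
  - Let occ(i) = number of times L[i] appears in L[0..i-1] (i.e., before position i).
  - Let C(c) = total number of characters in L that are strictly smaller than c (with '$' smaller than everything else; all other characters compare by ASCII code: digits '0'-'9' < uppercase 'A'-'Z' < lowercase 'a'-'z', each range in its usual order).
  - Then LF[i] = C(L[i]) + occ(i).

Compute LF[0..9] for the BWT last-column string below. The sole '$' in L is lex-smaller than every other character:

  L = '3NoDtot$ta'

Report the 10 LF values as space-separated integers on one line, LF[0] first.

Answer: 1 3 5 2 7 6 8 0 9 4

Derivation:
Char counts: '$':1, '3':1, 'D':1, 'N':1, 'a':1, 'o':2, 't':3
C (first-col start): C('$')=0, C('3')=1, C('D')=2, C('N')=3, C('a')=4, C('o')=5, C('t')=7
L[0]='3': occ=0, LF[0]=C('3')+0=1+0=1
L[1]='N': occ=0, LF[1]=C('N')+0=3+0=3
L[2]='o': occ=0, LF[2]=C('o')+0=5+0=5
L[3]='D': occ=0, LF[3]=C('D')+0=2+0=2
L[4]='t': occ=0, LF[4]=C('t')+0=7+0=7
L[5]='o': occ=1, LF[5]=C('o')+1=5+1=6
L[6]='t': occ=1, LF[6]=C('t')+1=7+1=8
L[7]='$': occ=0, LF[7]=C('$')+0=0+0=0
L[8]='t': occ=2, LF[8]=C('t')+2=7+2=9
L[9]='a': occ=0, LF[9]=C('a')+0=4+0=4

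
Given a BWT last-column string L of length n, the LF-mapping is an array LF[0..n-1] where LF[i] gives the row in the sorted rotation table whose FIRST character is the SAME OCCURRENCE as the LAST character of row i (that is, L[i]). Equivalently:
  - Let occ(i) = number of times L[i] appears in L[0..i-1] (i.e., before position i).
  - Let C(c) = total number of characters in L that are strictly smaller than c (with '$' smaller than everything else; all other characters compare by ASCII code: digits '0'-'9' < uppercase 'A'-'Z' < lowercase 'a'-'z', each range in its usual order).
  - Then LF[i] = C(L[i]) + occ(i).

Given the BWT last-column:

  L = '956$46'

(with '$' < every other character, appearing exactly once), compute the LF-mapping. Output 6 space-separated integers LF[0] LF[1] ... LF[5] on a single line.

Char counts: '$':1, '4':1, '5':1, '6':2, '9':1
C (first-col start): C('$')=0, C('4')=1, C('5')=2, C('6')=3, C('9')=5
L[0]='9': occ=0, LF[0]=C('9')+0=5+0=5
L[1]='5': occ=0, LF[1]=C('5')+0=2+0=2
L[2]='6': occ=0, LF[2]=C('6')+0=3+0=3
L[3]='$': occ=0, LF[3]=C('$')+0=0+0=0
L[4]='4': occ=0, LF[4]=C('4')+0=1+0=1
L[5]='6': occ=1, LF[5]=C('6')+1=3+1=4

Answer: 5 2 3 0 1 4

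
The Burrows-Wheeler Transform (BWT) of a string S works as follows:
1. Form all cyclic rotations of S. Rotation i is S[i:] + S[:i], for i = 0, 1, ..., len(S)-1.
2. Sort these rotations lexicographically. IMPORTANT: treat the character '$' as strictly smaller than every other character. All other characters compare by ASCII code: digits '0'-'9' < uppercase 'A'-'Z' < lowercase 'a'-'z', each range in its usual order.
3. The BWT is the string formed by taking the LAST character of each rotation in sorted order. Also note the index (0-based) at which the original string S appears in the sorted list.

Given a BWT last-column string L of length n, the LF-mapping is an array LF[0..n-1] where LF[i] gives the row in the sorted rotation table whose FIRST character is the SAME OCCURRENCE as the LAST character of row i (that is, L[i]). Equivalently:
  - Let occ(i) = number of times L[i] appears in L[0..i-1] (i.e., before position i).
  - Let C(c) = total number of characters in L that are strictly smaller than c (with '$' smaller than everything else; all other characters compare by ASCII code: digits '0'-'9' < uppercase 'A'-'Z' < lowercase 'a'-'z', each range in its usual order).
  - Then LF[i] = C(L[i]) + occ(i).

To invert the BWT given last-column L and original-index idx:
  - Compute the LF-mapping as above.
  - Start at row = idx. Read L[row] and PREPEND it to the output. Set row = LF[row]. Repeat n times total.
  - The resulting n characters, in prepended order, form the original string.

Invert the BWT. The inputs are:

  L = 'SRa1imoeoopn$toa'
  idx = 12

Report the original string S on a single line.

Answer: onomatopoeiaR1S$

Derivation:
LF mapping: 3 2 4 1 7 8 10 6 11 12 14 9 0 15 13 5
Walk LF starting at row 12, prepending L[row]:
  step 1: row=12, L[12]='$', prepend. Next row=LF[12]=0
  step 2: row=0, L[0]='S', prepend. Next row=LF[0]=3
  step 3: row=3, L[3]='1', prepend. Next row=LF[3]=1
  step 4: row=1, L[1]='R', prepend. Next row=LF[1]=2
  step 5: row=2, L[2]='a', prepend. Next row=LF[2]=4
  step 6: row=4, L[4]='i', prepend. Next row=LF[4]=7
  step 7: row=7, L[7]='e', prepend. Next row=LF[7]=6
  step 8: row=6, L[6]='o', prepend. Next row=LF[6]=10
  step 9: row=10, L[10]='p', prepend. Next row=LF[10]=14
  step 10: row=14, L[14]='o', prepend. Next row=LF[14]=13
  step 11: row=13, L[13]='t', prepend. Next row=LF[13]=15
  step 12: row=15, L[15]='a', prepend. Next row=LF[15]=5
  step 13: row=5, L[5]='m', prepend. Next row=LF[5]=8
  step 14: row=8, L[8]='o', prepend. Next row=LF[8]=11
  step 15: row=11, L[11]='n', prepend. Next row=LF[11]=9
  step 16: row=9, L[9]='o', prepend. Next row=LF[9]=12
Reversed output: onomatopoeiaR1S$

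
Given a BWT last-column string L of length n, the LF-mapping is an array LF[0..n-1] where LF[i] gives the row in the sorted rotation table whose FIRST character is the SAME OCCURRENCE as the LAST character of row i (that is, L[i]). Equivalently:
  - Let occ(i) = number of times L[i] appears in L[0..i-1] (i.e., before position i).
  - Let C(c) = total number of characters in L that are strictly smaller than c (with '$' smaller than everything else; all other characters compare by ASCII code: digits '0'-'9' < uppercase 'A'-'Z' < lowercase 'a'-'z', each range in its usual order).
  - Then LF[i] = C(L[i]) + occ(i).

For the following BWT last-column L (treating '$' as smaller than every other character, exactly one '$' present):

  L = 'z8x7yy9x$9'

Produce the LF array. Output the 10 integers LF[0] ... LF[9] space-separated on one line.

Answer: 9 2 5 1 7 8 3 6 0 4

Derivation:
Char counts: '$':1, '7':1, '8':1, '9':2, 'x':2, 'y':2, 'z':1
C (first-col start): C('$')=0, C('7')=1, C('8')=2, C('9')=3, C('x')=5, C('y')=7, C('z')=9
L[0]='z': occ=0, LF[0]=C('z')+0=9+0=9
L[1]='8': occ=0, LF[1]=C('8')+0=2+0=2
L[2]='x': occ=0, LF[2]=C('x')+0=5+0=5
L[3]='7': occ=0, LF[3]=C('7')+0=1+0=1
L[4]='y': occ=0, LF[4]=C('y')+0=7+0=7
L[5]='y': occ=1, LF[5]=C('y')+1=7+1=8
L[6]='9': occ=0, LF[6]=C('9')+0=3+0=3
L[7]='x': occ=1, LF[7]=C('x')+1=5+1=6
L[8]='$': occ=0, LF[8]=C('$')+0=0+0=0
L[9]='9': occ=1, LF[9]=C('9')+1=3+1=4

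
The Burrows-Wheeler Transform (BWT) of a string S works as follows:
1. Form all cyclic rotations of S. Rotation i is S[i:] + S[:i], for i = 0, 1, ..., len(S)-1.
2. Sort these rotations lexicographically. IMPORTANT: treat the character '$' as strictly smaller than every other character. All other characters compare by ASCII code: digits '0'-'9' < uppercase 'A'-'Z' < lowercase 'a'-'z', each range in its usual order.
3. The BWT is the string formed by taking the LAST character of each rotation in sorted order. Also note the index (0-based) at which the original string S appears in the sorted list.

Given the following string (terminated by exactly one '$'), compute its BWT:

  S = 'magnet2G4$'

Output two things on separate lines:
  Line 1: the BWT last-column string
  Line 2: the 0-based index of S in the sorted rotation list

All 10 rotations (rotation i = S[i:]+S[:i]):
  rot[0] = magnet2G4$
  rot[1] = agnet2G4$m
  rot[2] = gnet2G4$ma
  rot[3] = net2G4$mag
  rot[4] = et2G4$magn
  rot[5] = t2G4$magne
  rot[6] = 2G4$magnet
  rot[7] = G4$magnet2
  rot[8] = 4$magnet2G
  rot[9] = $magnet2G4
Sorted (with $ < everything):
  sorted[0] = $magnet2G4  (last char: '4')
  sorted[1] = 2G4$magnet  (last char: 't')
  sorted[2] = 4$magnet2G  (last char: 'G')
  sorted[3] = G4$magnet2  (last char: '2')
  sorted[4] = agnet2G4$m  (last char: 'm')
  sorted[5] = et2G4$magn  (last char: 'n')
  sorted[6] = gnet2G4$ma  (last char: 'a')
  sorted[7] = magnet2G4$  (last char: '$')
  sorted[8] = net2G4$mag  (last char: 'g')
  sorted[9] = t2G4$magne  (last char: 'e')
Last column: 4tG2mna$ge
Original string S is at sorted index 7

Answer: 4tG2mna$ge
7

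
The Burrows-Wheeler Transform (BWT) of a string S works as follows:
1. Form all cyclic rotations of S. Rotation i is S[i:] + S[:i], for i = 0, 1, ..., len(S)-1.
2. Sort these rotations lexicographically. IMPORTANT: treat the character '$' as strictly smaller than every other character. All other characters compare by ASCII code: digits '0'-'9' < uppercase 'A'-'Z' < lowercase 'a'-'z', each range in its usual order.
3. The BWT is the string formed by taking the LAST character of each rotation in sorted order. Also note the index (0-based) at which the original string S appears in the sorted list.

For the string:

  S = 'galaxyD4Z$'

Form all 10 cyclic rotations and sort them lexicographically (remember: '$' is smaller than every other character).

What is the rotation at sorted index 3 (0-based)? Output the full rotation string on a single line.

All 10 rotations (rotation i = S[i:]+S[:i]):
  rot[0] = galaxyD4Z$
  rot[1] = alaxyD4Z$g
  rot[2] = laxyD4Z$ga
  rot[3] = axyD4Z$gal
  rot[4] = xyD4Z$gala
  rot[5] = yD4Z$galax
  rot[6] = D4Z$galaxy
  rot[7] = 4Z$galaxyD
  rot[8] = Z$galaxyD4
  rot[9] = $galaxyD4Z
Sorted (with $ < everything):
  sorted[0] = $galaxyD4Z
  sorted[1] = 4Z$galaxyD
  sorted[2] = D4Z$galaxy
  sorted[3] = Z$galaxyD4
  sorted[4] = alaxyD4Z$g
  sorted[5] = axyD4Z$gal
  sorted[6] = galaxyD4Z$
  sorted[7] = laxyD4Z$ga
  sorted[8] = xyD4Z$gala
  sorted[9] = yD4Z$galax
sorted[3] = Z$galaxyD4

Answer: Z$galaxyD4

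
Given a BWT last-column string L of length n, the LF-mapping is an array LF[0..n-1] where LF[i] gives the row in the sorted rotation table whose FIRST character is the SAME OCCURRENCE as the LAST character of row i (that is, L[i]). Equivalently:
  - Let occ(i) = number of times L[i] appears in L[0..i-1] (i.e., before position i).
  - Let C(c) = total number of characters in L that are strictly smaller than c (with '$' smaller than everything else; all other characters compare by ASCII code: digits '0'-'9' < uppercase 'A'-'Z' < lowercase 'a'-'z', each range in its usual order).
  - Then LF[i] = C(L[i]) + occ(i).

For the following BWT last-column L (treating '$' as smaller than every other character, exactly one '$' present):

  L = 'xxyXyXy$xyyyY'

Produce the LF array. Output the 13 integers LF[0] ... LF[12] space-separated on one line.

Char counts: '$':1, 'X':2, 'Y':1, 'x':3, 'y':6
C (first-col start): C('$')=0, C('X')=1, C('Y')=3, C('x')=4, C('y')=7
L[0]='x': occ=0, LF[0]=C('x')+0=4+0=4
L[1]='x': occ=1, LF[1]=C('x')+1=4+1=5
L[2]='y': occ=0, LF[2]=C('y')+0=7+0=7
L[3]='X': occ=0, LF[3]=C('X')+0=1+0=1
L[4]='y': occ=1, LF[4]=C('y')+1=7+1=8
L[5]='X': occ=1, LF[5]=C('X')+1=1+1=2
L[6]='y': occ=2, LF[6]=C('y')+2=7+2=9
L[7]='$': occ=0, LF[7]=C('$')+0=0+0=0
L[8]='x': occ=2, LF[8]=C('x')+2=4+2=6
L[9]='y': occ=3, LF[9]=C('y')+3=7+3=10
L[10]='y': occ=4, LF[10]=C('y')+4=7+4=11
L[11]='y': occ=5, LF[11]=C('y')+5=7+5=12
L[12]='Y': occ=0, LF[12]=C('Y')+0=3+0=3

Answer: 4 5 7 1 8 2 9 0 6 10 11 12 3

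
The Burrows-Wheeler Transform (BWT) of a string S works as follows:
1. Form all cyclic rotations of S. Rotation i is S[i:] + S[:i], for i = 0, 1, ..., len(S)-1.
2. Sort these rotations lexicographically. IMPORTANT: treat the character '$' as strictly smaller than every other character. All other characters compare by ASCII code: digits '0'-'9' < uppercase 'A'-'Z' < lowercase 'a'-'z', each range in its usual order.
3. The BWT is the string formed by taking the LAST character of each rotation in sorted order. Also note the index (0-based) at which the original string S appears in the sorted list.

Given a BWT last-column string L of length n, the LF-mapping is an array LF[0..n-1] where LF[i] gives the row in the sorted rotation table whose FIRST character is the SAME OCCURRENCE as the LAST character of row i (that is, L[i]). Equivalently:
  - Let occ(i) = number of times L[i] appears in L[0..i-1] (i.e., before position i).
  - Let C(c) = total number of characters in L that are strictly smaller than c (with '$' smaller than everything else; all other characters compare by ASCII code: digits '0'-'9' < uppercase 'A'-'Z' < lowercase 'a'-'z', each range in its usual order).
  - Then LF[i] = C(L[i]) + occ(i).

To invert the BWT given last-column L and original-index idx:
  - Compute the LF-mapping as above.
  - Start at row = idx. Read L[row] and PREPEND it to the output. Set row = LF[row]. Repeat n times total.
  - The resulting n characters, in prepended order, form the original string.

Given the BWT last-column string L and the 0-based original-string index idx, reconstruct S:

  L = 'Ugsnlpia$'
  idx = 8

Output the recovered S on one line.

Answer: saplingU$

Derivation:
LF mapping: 1 3 8 6 5 7 4 2 0
Walk LF starting at row 8, prepending L[row]:
  step 1: row=8, L[8]='$', prepend. Next row=LF[8]=0
  step 2: row=0, L[0]='U', prepend. Next row=LF[0]=1
  step 3: row=1, L[1]='g', prepend. Next row=LF[1]=3
  step 4: row=3, L[3]='n', prepend. Next row=LF[3]=6
  step 5: row=6, L[6]='i', prepend. Next row=LF[6]=4
  step 6: row=4, L[4]='l', prepend. Next row=LF[4]=5
  step 7: row=5, L[5]='p', prepend. Next row=LF[5]=7
  step 8: row=7, L[7]='a', prepend. Next row=LF[7]=2
  step 9: row=2, L[2]='s', prepend. Next row=LF[2]=8
Reversed output: saplingU$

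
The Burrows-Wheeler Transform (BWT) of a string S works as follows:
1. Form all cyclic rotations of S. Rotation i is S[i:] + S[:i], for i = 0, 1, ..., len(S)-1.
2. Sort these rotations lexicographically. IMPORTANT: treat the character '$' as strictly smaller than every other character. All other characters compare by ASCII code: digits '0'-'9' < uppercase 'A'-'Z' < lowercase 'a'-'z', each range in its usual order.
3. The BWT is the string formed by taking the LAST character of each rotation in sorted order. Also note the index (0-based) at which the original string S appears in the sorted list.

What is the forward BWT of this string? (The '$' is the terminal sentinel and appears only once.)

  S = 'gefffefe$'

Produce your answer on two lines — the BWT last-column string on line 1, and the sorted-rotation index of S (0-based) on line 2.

All 9 rotations (rotation i = S[i:]+S[:i]):
  rot[0] = gefffefe$
  rot[1] = efffefe$g
  rot[2] = fffefe$ge
  rot[3] = ffefe$gef
  rot[4] = fefe$geff
  rot[5] = efe$gefff
  rot[6] = fe$gefffe
  rot[7] = e$gefffef
  rot[8] = $gefffefe
Sorted (with $ < everything):
  sorted[0] = $gefffefe  (last char: 'e')
  sorted[1] = e$gefffef  (last char: 'f')
  sorted[2] = efe$gefff  (last char: 'f')
  sorted[3] = efffefe$g  (last char: 'g')
  sorted[4] = fe$gefffe  (last char: 'e')
  sorted[5] = fefe$geff  (last char: 'f')
  sorted[6] = ffefe$gef  (last char: 'f')
  sorted[7] = fffefe$ge  (last char: 'e')
  sorted[8] = gefffefe$  (last char: '$')
Last column: effgeffe$
Original string S is at sorted index 8

Answer: effgeffe$
8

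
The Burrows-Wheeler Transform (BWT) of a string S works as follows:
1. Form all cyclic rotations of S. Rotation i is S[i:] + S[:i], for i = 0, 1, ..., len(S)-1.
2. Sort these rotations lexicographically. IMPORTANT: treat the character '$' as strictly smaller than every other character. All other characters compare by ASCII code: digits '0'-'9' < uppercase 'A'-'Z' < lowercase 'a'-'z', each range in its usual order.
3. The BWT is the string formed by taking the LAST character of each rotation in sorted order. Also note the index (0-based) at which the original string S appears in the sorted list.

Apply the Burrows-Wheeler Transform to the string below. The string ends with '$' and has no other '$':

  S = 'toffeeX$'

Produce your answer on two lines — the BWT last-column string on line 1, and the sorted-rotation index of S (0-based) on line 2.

Answer: Xeeffot$
7

Derivation:
All 8 rotations (rotation i = S[i:]+S[:i]):
  rot[0] = toffeeX$
  rot[1] = offeeX$t
  rot[2] = ffeeX$to
  rot[3] = feeX$tof
  rot[4] = eeX$toff
  rot[5] = eX$toffe
  rot[6] = X$toffee
  rot[7] = $toffeeX
Sorted (with $ < everything):
  sorted[0] = $toffeeX  (last char: 'X')
  sorted[1] = X$toffee  (last char: 'e')
  sorted[2] = eX$toffe  (last char: 'e')
  sorted[3] = eeX$toff  (last char: 'f')
  sorted[4] = feeX$tof  (last char: 'f')
  sorted[5] = ffeeX$to  (last char: 'o')
  sorted[6] = offeeX$t  (last char: 't')
  sorted[7] = toffeeX$  (last char: '$')
Last column: Xeeffot$
Original string S is at sorted index 7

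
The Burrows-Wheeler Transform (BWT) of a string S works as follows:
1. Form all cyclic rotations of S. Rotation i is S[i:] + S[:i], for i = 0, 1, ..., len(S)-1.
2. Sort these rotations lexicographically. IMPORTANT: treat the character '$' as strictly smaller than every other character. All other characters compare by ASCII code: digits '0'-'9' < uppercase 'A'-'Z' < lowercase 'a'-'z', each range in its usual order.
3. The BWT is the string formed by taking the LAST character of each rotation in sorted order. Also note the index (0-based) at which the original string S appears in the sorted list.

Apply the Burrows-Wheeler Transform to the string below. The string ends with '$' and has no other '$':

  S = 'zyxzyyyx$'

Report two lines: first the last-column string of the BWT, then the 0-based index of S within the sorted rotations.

All 9 rotations (rotation i = S[i:]+S[:i]):
  rot[0] = zyxzyyyx$
  rot[1] = yxzyyyx$z
  rot[2] = xzyyyx$zy
  rot[3] = zyyyx$zyx
  rot[4] = yyyx$zyxz
  rot[5] = yyx$zyxzy
  rot[6] = yx$zyxzyy
  rot[7] = x$zyxzyyy
  rot[8] = $zyxzyyyx
Sorted (with $ < everything):
  sorted[0] = $zyxzyyyx  (last char: 'x')
  sorted[1] = x$zyxzyyy  (last char: 'y')
  sorted[2] = xzyyyx$zy  (last char: 'y')
  sorted[3] = yx$zyxzyy  (last char: 'y')
  sorted[4] = yxzyyyx$z  (last char: 'z')
  sorted[5] = yyx$zyxzy  (last char: 'y')
  sorted[6] = yyyx$zyxz  (last char: 'z')
  sorted[7] = zyxzyyyx$  (last char: '$')
  sorted[8] = zyyyx$zyx  (last char: 'x')
Last column: xyyyzyz$x
Original string S is at sorted index 7

Answer: xyyyzyz$x
7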